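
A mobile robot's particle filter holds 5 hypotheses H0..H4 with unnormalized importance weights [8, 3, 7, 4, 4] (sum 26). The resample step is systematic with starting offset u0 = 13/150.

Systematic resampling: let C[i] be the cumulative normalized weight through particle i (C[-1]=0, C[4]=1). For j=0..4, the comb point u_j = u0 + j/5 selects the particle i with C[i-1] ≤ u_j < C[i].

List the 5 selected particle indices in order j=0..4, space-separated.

C = [4/13, 11/26, 9/13, 11/13, 1]
j=0: u_0=13/150 ∈ [0, 4/13) → index 0
j=1: u_1=43/150 ∈ [0, 4/13) → index 0
j=2: u_2=73/150 ∈ [11/26, 9/13) → index 2
j=3: u_3=103/150 ∈ [11/26, 9/13) → index 2
j=4: u_4=133/150 ∈ [11/13, 1) → index 4

0 0 2 2 4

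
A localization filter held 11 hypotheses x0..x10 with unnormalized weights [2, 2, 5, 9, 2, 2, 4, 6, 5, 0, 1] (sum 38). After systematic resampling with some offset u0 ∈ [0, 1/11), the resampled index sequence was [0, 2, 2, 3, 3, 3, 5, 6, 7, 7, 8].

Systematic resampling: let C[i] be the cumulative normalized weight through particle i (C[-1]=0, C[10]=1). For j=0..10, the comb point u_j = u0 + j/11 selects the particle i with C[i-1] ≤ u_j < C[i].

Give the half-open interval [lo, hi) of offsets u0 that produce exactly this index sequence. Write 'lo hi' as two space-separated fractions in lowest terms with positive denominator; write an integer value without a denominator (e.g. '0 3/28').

3/209 4/209

C = [1/19, 2/19, 9/38, 9/19, 10/19, 11/19, 13/19, 16/19, 37/38, 37/38, 1]
j=0 picked index 0: u0 ∈ [0, 1/19)
j=1 picked index 2: u0 ∈ [3/209, 61/418)
j=2 picked index 2: u0 ∈ [-16/209, 23/418)
j=3 picked index 3: u0 ∈ [-15/418, 42/209)
j=4 picked index 3: u0 ∈ [-53/418, 23/209)
j=5 picked index 3: u0 ∈ [-91/418, 4/209)
j=6 picked index 5: u0 ∈ [-4/209, 7/209)
j=7 picked index 6: u0 ∈ [-12/209, 10/209)
j=8 picked index 7: u0 ∈ [-9/209, 24/209)
j=9 picked index 7: u0 ∈ [-28/209, 5/209)
j=10 picked index 8: u0 ∈ [-14/209, 27/418)
intersection: [3/209, 4/209)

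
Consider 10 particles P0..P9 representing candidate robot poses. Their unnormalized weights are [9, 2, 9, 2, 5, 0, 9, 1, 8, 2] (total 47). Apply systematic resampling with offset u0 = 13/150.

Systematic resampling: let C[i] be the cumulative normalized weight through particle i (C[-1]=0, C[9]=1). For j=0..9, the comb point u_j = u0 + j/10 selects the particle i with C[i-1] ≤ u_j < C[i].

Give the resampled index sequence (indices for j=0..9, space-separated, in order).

0 0 2 2 4 6 6 7 8 9

C = [9/47, 11/47, 20/47, 22/47, 27/47, 27/47, 36/47, 37/47, 45/47, 1]
j=0: u_0=13/150 ∈ [0, 9/47) → index 0
j=1: u_1=14/75 ∈ [0, 9/47) → index 0
j=2: u_2=43/150 ∈ [11/47, 20/47) → index 2
j=3: u_3=29/75 ∈ [11/47, 20/47) → index 2
j=4: u_4=73/150 ∈ [22/47, 27/47) → index 4
j=5: u_5=44/75 ∈ [27/47, 36/47) → index 6
j=6: u_6=103/150 ∈ [27/47, 36/47) → index 6
j=7: u_7=59/75 ∈ [36/47, 37/47) → index 7
j=8: u_8=133/150 ∈ [37/47, 45/47) → index 8
j=9: u_9=74/75 ∈ [45/47, 1) → index 9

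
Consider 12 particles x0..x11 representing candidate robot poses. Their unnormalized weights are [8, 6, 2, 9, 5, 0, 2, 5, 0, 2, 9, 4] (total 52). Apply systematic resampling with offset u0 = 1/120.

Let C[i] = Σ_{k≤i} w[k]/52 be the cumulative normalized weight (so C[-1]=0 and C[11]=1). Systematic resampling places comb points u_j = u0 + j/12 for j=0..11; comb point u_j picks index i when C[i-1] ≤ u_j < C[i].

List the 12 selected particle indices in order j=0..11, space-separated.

0 0 1 1 3 3 4 6 7 10 10 11

C = [2/13, 7/26, 4/13, 25/52, 15/26, 15/26, 8/13, 37/52, 37/52, 3/4, 12/13, 1]
j=0: u_0=1/120 ∈ [0, 2/13) → index 0
j=1: u_1=11/120 ∈ [0, 2/13) → index 0
j=2: u_2=7/40 ∈ [2/13, 7/26) → index 1
j=3: u_3=31/120 ∈ [2/13, 7/26) → index 1
j=4: u_4=41/120 ∈ [4/13, 25/52) → index 3
j=5: u_5=17/40 ∈ [4/13, 25/52) → index 3
j=6: u_6=61/120 ∈ [25/52, 15/26) → index 4
j=7: u_7=71/120 ∈ [15/26, 8/13) → index 6
j=8: u_8=27/40 ∈ [8/13, 37/52) → index 7
j=9: u_9=91/120 ∈ [3/4, 12/13) → index 10
j=10: u_10=101/120 ∈ [3/4, 12/13) → index 10
j=11: u_11=37/40 ∈ [12/13, 1) → index 11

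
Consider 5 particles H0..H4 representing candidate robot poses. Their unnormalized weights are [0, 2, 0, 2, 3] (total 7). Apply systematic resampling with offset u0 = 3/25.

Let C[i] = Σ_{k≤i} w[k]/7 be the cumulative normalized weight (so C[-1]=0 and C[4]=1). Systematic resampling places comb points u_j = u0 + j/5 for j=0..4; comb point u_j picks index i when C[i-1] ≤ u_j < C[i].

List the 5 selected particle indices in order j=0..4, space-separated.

1 3 3 4 4

C = [0, 2/7, 2/7, 4/7, 1]
j=0: u_0=3/25 ∈ [0, 2/7) → index 1
j=1: u_1=8/25 ∈ [2/7, 4/7) → index 3
j=2: u_2=13/25 ∈ [2/7, 4/7) → index 3
j=3: u_3=18/25 ∈ [4/7, 1) → index 4
j=4: u_4=23/25 ∈ [4/7, 1) → index 4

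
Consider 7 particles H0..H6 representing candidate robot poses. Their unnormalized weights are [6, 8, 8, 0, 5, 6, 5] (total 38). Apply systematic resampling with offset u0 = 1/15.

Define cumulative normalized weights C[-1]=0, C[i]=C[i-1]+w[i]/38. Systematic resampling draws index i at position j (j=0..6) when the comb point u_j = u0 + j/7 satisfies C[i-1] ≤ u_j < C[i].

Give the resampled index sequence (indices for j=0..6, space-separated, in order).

0 1 1 2 4 5 6

C = [3/19, 7/19, 11/19, 11/19, 27/38, 33/38, 1]
j=0: u_0=1/15 ∈ [0, 3/19) → index 0
j=1: u_1=22/105 ∈ [3/19, 7/19) → index 1
j=2: u_2=37/105 ∈ [3/19, 7/19) → index 1
j=3: u_3=52/105 ∈ [7/19, 11/19) → index 2
j=4: u_4=67/105 ∈ [11/19, 27/38) → index 4
j=5: u_5=82/105 ∈ [27/38, 33/38) → index 5
j=6: u_6=97/105 ∈ [33/38, 1) → index 6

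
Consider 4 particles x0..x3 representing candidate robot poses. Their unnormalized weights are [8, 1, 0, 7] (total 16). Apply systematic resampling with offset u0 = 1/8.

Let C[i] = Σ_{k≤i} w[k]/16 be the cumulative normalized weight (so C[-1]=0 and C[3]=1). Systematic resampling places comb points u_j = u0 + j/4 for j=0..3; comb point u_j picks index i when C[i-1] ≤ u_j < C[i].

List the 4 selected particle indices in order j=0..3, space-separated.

C = [1/2, 9/16, 9/16, 1]
j=0: u_0=1/8 ∈ [0, 1/2) → index 0
j=1: u_1=3/8 ∈ [0, 1/2) → index 0
j=2: u_2=5/8 ∈ [9/16, 1) → index 3
j=3: u_3=7/8 ∈ [9/16, 1) → index 3

0 0 3 3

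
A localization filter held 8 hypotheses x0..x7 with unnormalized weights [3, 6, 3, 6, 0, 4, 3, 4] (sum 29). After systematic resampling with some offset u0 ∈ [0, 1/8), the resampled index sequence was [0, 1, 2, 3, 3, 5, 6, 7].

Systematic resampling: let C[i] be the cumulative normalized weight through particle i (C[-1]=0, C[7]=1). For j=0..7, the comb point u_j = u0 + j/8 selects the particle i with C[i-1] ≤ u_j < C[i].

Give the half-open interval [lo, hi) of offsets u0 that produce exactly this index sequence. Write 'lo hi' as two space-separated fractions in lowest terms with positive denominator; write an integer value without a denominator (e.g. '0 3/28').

C = [3/29, 9/29, 12/29, 18/29, 18/29, 22/29, 25/29, 1]
j=0 picked index 0: u0 ∈ [0, 3/29)
j=1 picked index 1: u0 ∈ [-5/232, 43/232)
j=2 picked index 2: u0 ∈ [7/116, 19/116)
j=3 picked index 3: u0 ∈ [9/232, 57/232)
j=4 picked index 3: u0 ∈ [-5/58, 7/58)
j=5 picked index 5: u0 ∈ [-1/232, 31/232)
j=6 picked index 6: u0 ∈ [1/116, 13/116)
j=7 picked index 7: u0 ∈ [-3/232, 1/8)
intersection: [7/116, 3/29)

7/116 3/29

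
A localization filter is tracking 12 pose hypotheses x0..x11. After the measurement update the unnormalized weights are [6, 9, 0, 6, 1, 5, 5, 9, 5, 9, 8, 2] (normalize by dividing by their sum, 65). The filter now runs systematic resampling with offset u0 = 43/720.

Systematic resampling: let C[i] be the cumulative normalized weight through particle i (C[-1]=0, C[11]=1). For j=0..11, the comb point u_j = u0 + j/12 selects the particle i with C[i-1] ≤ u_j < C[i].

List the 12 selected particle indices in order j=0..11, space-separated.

C = [6/65, 3/13, 3/13, 21/65, 22/65, 27/65, 32/65, 41/65, 46/65, 11/13, 63/65, 1]
j=0: u_0=43/720 ∈ [0, 6/65) → index 0
j=1: u_1=103/720 ∈ [6/65, 3/13) → index 1
j=2: u_2=163/720 ∈ [6/65, 3/13) → index 1
j=3: u_3=223/720 ∈ [3/13, 21/65) → index 3
j=4: u_4=283/720 ∈ [22/65, 27/65) → index 5
j=5: u_5=343/720 ∈ [27/65, 32/65) → index 6
j=6: u_6=403/720 ∈ [32/65, 41/65) → index 7
j=7: u_7=463/720 ∈ [41/65, 46/65) → index 8
j=8: u_8=523/720 ∈ [46/65, 11/13) → index 9
j=9: u_9=583/720 ∈ [46/65, 11/13) → index 9
j=10: u_10=643/720 ∈ [11/13, 63/65) → index 10
j=11: u_11=703/720 ∈ [63/65, 1) → index 11

0 1 1 3 5 6 7 8 9 9 10 11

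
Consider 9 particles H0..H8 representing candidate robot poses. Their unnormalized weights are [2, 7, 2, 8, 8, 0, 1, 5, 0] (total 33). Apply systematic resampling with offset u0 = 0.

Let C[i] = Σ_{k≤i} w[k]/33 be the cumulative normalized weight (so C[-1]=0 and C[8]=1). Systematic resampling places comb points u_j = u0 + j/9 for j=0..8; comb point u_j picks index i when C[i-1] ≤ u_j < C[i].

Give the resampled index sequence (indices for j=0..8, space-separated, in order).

0 1 1 3 3 3 4 4 7

C = [2/33, 3/11, 1/3, 19/33, 9/11, 9/11, 28/33, 1, 1]
j=0: u_0=0 ∈ [0, 2/33) → index 0
j=1: u_1=1/9 ∈ [2/33, 3/11) → index 1
j=2: u_2=2/9 ∈ [2/33, 3/11) → index 1
j=3: u_3=1/3 ∈ [1/3, 19/33) → index 3
j=4: u_4=4/9 ∈ [1/3, 19/33) → index 3
j=5: u_5=5/9 ∈ [1/3, 19/33) → index 3
j=6: u_6=2/3 ∈ [19/33, 9/11) → index 4
j=7: u_7=7/9 ∈ [19/33, 9/11) → index 4
j=8: u_8=8/9 ∈ [28/33, 1) → index 7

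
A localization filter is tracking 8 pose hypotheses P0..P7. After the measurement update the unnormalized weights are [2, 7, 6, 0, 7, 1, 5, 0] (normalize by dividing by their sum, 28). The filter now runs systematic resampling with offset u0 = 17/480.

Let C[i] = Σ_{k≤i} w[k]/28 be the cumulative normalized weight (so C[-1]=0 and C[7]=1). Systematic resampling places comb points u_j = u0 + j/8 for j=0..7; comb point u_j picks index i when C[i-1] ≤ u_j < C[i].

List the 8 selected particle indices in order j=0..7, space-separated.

C = [1/14, 9/28, 15/28, 15/28, 11/14, 23/28, 1, 1]
j=0: u_0=17/480 ∈ [0, 1/14) → index 0
j=1: u_1=77/480 ∈ [1/14, 9/28) → index 1
j=2: u_2=137/480 ∈ [1/14, 9/28) → index 1
j=3: u_3=197/480 ∈ [9/28, 15/28) → index 2
j=4: u_4=257/480 ∈ [9/28, 15/28) → index 2
j=5: u_5=317/480 ∈ [15/28, 11/14) → index 4
j=6: u_6=377/480 ∈ [15/28, 11/14) → index 4
j=7: u_7=437/480 ∈ [23/28, 1) → index 6

0 1 1 2 2 4 4 6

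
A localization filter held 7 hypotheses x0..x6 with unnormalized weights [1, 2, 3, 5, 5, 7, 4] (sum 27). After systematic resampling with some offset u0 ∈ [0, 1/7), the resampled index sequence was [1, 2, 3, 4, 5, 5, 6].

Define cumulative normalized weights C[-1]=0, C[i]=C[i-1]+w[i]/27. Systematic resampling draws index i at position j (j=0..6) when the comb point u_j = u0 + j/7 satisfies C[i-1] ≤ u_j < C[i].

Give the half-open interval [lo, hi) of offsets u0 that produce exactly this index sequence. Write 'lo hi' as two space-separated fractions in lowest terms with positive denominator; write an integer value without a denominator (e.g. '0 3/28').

1/27 5/63

C = [1/27, 1/9, 2/9, 11/27, 16/27, 23/27, 1]
j=0 picked index 1: u0 ∈ [1/27, 1/9)
j=1 picked index 2: u0 ∈ [-2/63, 5/63)
j=2 picked index 3: u0 ∈ [-4/63, 23/189)
j=3 picked index 4: u0 ∈ [-4/189, 31/189)
j=4 picked index 5: u0 ∈ [4/189, 53/189)
j=5 picked index 5: u0 ∈ [-23/189, 26/189)
j=6 picked index 6: u0 ∈ [-1/189, 1/7)
intersection: [1/27, 5/63)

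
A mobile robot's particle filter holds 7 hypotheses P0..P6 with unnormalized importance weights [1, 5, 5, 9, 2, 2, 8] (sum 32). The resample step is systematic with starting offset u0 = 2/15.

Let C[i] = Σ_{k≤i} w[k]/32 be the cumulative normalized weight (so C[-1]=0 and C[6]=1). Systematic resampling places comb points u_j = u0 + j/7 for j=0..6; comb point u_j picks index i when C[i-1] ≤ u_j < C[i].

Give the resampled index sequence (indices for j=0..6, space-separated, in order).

1 2 3 3 5 6 6

C = [1/32, 3/16, 11/32, 5/8, 11/16, 3/4, 1]
j=0: u_0=2/15 ∈ [1/32, 3/16) → index 1
j=1: u_1=29/105 ∈ [3/16, 11/32) → index 2
j=2: u_2=44/105 ∈ [11/32, 5/8) → index 3
j=3: u_3=59/105 ∈ [11/32, 5/8) → index 3
j=4: u_4=74/105 ∈ [11/16, 3/4) → index 5
j=5: u_5=89/105 ∈ [3/4, 1) → index 6
j=6: u_6=104/105 ∈ [3/4, 1) → index 6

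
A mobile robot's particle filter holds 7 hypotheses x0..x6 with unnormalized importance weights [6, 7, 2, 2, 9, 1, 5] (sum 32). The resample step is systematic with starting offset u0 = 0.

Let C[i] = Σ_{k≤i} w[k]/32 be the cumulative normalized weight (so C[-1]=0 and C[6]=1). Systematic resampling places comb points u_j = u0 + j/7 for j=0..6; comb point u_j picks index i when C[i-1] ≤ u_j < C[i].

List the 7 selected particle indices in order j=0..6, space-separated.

C = [3/16, 13/32, 15/32, 17/32, 13/16, 27/32, 1]
j=0: u_0=0 ∈ [0, 3/16) → index 0
j=1: u_1=1/7 ∈ [0, 3/16) → index 0
j=2: u_2=2/7 ∈ [3/16, 13/32) → index 1
j=3: u_3=3/7 ∈ [13/32, 15/32) → index 2
j=4: u_4=4/7 ∈ [17/32, 13/16) → index 4
j=5: u_5=5/7 ∈ [17/32, 13/16) → index 4
j=6: u_6=6/7 ∈ [27/32, 1) → index 6

0 0 1 2 4 4 6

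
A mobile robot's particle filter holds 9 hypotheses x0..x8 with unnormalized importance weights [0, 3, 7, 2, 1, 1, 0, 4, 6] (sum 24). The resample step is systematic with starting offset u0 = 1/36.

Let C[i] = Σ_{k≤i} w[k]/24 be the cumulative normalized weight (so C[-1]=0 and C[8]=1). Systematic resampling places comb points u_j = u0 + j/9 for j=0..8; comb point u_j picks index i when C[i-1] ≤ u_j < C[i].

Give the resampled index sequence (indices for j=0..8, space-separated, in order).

C = [0, 1/8, 5/12, 1/2, 13/24, 7/12, 7/12, 3/4, 1]
j=0: u_0=1/36 ∈ [0, 1/8) → index 1
j=1: u_1=5/36 ∈ [1/8, 5/12) → index 2
j=2: u_2=1/4 ∈ [1/8, 5/12) → index 2
j=3: u_3=13/36 ∈ [1/8, 5/12) → index 2
j=4: u_4=17/36 ∈ [5/12, 1/2) → index 3
j=5: u_5=7/12 ∈ [7/12, 3/4) → index 7
j=6: u_6=25/36 ∈ [7/12, 3/4) → index 7
j=7: u_7=29/36 ∈ [3/4, 1) → index 8
j=8: u_8=11/12 ∈ [3/4, 1) → index 8

1 2 2 2 3 7 7 8 8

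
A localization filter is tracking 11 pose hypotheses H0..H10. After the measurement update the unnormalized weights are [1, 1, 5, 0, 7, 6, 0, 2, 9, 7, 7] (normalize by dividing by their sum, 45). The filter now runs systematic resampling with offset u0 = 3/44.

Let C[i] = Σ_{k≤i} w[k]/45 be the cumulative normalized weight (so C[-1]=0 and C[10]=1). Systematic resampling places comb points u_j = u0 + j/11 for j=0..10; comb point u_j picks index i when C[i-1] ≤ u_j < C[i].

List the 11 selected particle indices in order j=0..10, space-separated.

2 4 4 5 5 8 8 9 9 10 10

C = [1/45, 2/45, 7/45, 7/45, 14/45, 4/9, 4/9, 22/45, 31/45, 38/45, 1]
j=0: u_0=3/44 ∈ [2/45, 7/45) → index 2
j=1: u_1=7/44 ∈ [7/45, 14/45) → index 4
j=2: u_2=1/4 ∈ [7/45, 14/45) → index 4
j=3: u_3=15/44 ∈ [14/45, 4/9) → index 5
j=4: u_4=19/44 ∈ [14/45, 4/9) → index 5
j=5: u_5=23/44 ∈ [22/45, 31/45) → index 8
j=6: u_6=27/44 ∈ [22/45, 31/45) → index 8
j=7: u_7=31/44 ∈ [31/45, 38/45) → index 9
j=8: u_8=35/44 ∈ [31/45, 38/45) → index 9
j=9: u_9=39/44 ∈ [38/45, 1) → index 10
j=10: u_10=43/44 ∈ [38/45, 1) → index 10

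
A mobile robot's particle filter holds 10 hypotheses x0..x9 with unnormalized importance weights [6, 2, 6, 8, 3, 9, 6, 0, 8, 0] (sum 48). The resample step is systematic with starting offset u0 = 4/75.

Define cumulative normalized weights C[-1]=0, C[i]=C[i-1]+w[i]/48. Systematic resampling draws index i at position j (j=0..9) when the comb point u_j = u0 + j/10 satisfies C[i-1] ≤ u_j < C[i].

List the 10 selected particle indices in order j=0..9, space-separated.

0 1 2 3 3 5 5 6 8 8

C = [1/8, 1/6, 7/24, 11/24, 25/48, 17/24, 5/6, 5/6, 1, 1]
j=0: u_0=4/75 ∈ [0, 1/8) → index 0
j=1: u_1=23/150 ∈ [1/8, 1/6) → index 1
j=2: u_2=19/75 ∈ [1/6, 7/24) → index 2
j=3: u_3=53/150 ∈ [7/24, 11/24) → index 3
j=4: u_4=34/75 ∈ [7/24, 11/24) → index 3
j=5: u_5=83/150 ∈ [25/48, 17/24) → index 5
j=6: u_6=49/75 ∈ [25/48, 17/24) → index 5
j=7: u_7=113/150 ∈ [17/24, 5/6) → index 6
j=8: u_8=64/75 ∈ [5/6, 1) → index 8
j=9: u_9=143/150 ∈ [5/6, 1) → index 8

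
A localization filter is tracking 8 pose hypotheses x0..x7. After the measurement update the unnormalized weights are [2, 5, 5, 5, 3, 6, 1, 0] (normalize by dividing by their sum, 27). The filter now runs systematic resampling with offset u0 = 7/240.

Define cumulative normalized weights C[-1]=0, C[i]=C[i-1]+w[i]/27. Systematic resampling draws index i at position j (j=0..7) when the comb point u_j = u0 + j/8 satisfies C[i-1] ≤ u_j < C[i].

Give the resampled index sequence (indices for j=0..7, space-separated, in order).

C = [2/27, 7/27, 4/9, 17/27, 20/27, 26/27, 1, 1]
j=0: u_0=7/240 ∈ [0, 2/27) → index 0
j=1: u_1=37/240 ∈ [2/27, 7/27) → index 1
j=2: u_2=67/240 ∈ [7/27, 4/9) → index 2
j=3: u_3=97/240 ∈ [7/27, 4/9) → index 2
j=4: u_4=127/240 ∈ [4/9, 17/27) → index 3
j=5: u_5=157/240 ∈ [17/27, 20/27) → index 4
j=6: u_6=187/240 ∈ [20/27, 26/27) → index 5
j=7: u_7=217/240 ∈ [20/27, 26/27) → index 5

0 1 2 2 3 4 5 5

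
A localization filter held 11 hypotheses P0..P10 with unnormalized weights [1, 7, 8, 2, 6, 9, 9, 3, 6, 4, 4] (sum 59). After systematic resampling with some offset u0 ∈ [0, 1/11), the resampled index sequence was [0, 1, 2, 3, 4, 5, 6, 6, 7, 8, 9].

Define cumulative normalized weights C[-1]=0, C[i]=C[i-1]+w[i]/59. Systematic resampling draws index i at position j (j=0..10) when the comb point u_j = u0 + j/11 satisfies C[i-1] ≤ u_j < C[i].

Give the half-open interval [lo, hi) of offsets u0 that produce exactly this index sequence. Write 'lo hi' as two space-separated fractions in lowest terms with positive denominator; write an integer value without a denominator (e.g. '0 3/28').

9/649 1/59

C = [1/59, 8/59, 16/59, 18/59, 24/59, 33/59, 42/59, 45/59, 51/59, 55/59, 1]
j=0 picked index 0: u0 ∈ [0, 1/59)
j=1 picked index 1: u0 ∈ [-48/649, 29/649)
j=2 picked index 2: u0 ∈ [-30/649, 58/649)
j=3 picked index 3: u0 ∈ [-1/649, 21/649)
j=4 picked index 4: u0 ∈ [-38/649, 28/649)
j=5 picked index 5: u0 ∈ [-31/649, 68/649)
j=6 picked index 6: u0 ∈ [9/649, 108/649)
j=7 picked index 6: u0 ∈ [-50/649, 49/649)
j=8 picked index 7: u0 ∈ [-10/649, 23/649)
j=9 picked index 8: u0 ∈ [-36/649, 30/649)
j=10 picked index 9: u0 ∈ [-29/649, 15/649)
intersection: [9/649, 1/59)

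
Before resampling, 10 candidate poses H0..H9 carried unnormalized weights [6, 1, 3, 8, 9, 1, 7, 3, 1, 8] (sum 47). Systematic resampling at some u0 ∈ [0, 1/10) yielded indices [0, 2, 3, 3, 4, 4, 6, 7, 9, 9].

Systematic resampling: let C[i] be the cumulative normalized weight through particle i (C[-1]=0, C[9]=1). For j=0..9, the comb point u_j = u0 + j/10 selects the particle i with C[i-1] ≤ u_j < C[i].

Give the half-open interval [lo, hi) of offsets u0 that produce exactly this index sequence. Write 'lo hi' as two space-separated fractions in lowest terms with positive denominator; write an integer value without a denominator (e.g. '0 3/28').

C = [6/47, 7/47, 10/47, 18/47, 27/47, 28/47, 35/47, 38/47, 39/47, 1]
j=0 picked index 0: u0 ∈ [0, 6/47)
j=1 picked index 2: u0 ∈ [23/470, 53/470)
j=2 picked index 3: u0 ∈ [3/235, 43/235)
j=3 picked index 3: u0 ∈ [-41/470, 39/470)
j=4 picked index 4: u0 ∈ [-4/235, 41/235)
j=5 picked index 4: u0 ∈ [-11/94, 7/94)
j=6 picked index 6: u0 ∈ [-1/235, 34/235)
j=7 picked index 7: u0 ∈ [21/470, 51/470)
j=8 picked index 9: u0 ∈ [7/235, 1/5)
j=9 picked index 9: u0 ∈ [-33/470, 1/10)
intersection: [23/470, 7/94)

23/470 7/94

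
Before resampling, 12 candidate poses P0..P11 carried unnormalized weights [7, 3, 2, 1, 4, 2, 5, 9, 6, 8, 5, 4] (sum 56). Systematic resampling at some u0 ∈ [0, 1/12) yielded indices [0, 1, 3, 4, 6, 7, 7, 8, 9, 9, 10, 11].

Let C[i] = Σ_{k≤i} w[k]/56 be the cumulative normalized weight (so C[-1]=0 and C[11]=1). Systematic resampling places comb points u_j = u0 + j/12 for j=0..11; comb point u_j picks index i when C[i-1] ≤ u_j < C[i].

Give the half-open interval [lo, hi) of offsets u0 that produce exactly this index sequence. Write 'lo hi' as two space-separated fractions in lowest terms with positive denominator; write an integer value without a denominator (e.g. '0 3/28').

1/21 3/56

C = [1/8, 5/28, 3/14, 13/56, 17/56, 19/56, 3/7, 33/56, 39/56, 47/56, 13/14, 1]
j=0 picked index 0: u0 ∈ [0, 1/8)
j=1 picked index 1: u0 ∈ [1/24, 2/21)
j=2 picked index 3: u0 ∈ [1/21, 11/168)
j=3 picked index 4: u0 ∈ [-1/56, 3/56)
j=4 picked index 6: u0 ∈ [1/168, 2/21)
j=5 picked index 7: u0 ∈ [1/84, 29/168)
j=6 picked index 7: u0 ∈ [-1/14, 5/56)
j=7 picked index 8: u0 ∈ [1/168, 19/168)
j=8 picked index 9: u0 ∈ [5/168, 29/168)
j=9 picked index 9: u0 ∈ [-3/56, 5/56)
j=10 picked index 10: u0 ∈ [1/168, 2/21)
j=11 picked index 11: u0 ∈ [1/84, 1/12)
intersection: [1/21, 3/56)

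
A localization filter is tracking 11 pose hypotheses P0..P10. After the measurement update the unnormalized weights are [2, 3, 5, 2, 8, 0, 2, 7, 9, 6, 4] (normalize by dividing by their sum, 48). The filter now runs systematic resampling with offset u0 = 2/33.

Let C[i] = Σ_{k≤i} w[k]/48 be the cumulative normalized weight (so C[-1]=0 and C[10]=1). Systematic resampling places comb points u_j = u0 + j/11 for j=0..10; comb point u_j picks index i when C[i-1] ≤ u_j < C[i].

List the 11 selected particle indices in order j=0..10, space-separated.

C = [1/24, 5/48, 5/24, 1/4, 5/12, 5/12, 11/24, 29/48, 19/24, 11/12, 1]
j=0: u_0=2/33 ∈ [1/24, 5/48) → index 1
j=1: u_1=5/33 ∈ [5/48, 5/24) → index 2
j=2: u_2=8/33 ∈ [5/24, 1/4) → index 3
j=3: u_3=1/3 ∈ [1/4, 5/12) → index 4
j=4: u_4=14/33 ∈ [5/12, 11/24) → index 6
j=5: u_5=17/33 ∈ [11/24, 29/48) → index 7
j=6: u_6=20/33 ∈ [29/48, 19/24) → index 8
j=7: u_7=23/33 ∈ [29/48, 19/24) → index 8
j=8: u_8=26/33 ∈ [29/48, 19/24) → index 8
j=9: u_9=29/33 ∈ [19/24, 11/12) → index 9
j=10: u_10=32/33 ∈ [11/12, 1) → index 10

1 2 3 4 6 7 8 8 8 9 10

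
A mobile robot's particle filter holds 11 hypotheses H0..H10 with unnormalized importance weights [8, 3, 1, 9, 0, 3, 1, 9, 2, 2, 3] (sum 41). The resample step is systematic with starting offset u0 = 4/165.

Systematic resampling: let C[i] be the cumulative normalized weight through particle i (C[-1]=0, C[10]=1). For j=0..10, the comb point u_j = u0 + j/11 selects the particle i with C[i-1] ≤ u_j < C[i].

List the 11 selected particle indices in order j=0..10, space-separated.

C = [8/41, 11/41, 12/41, 21/41, 21/41, 24/41, 25/41, 34/41, 36/41, 38/41, 1]
j=0: u_0=4/165 ∈ [0, 8/41) → index 0
j=1: u_1=19/165 ∈ [0, 8/41) → index 0
j=2: u_2=34/165 ∈ [8/41, 11/41) → index 1
j=3: u_3=49/165 ∈ [12/41, 21/41) → index 3
j=4: u_4=64/165 ∈ [12/41, 21/41) → index 3
j=5: u_5=79/165 ∈ [12/41, 21/41) → index 3
j=6: u_6=94/165 ∈ [21/41, 24/41) → index 5
j=7: u_7=109/165 ∈ [25/41, 34/41) → index 7
j=8: u_8=124/165 ∈ [25/41, 34/41) → index 7
j=9: u_9=139/165 ∈ [34/41, 36/41) → index 8
j=10: u_10=14/15 ∈ [38/41, 1) → index 10

0 0 1 3 3 3 5 7 7 8 10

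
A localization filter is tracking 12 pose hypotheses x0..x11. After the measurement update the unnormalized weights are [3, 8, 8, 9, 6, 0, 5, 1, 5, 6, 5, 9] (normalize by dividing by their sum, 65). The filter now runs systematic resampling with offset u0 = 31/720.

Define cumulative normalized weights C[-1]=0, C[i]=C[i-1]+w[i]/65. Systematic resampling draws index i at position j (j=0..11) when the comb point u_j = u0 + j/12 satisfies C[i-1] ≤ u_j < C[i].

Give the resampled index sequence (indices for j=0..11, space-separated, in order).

C = [3/65, 11/65, 19/65, 28/65, 34/65, 34/65, 3/5, 8/13, 9/13, 51/65, 56/65, 1]
j=0: u_0=31/720 ∈ [0, 3/65) → index 0
j=1: u_1=91/720 ∈ [3/65, 11/65) → index 1
j=2: u_2=151/720 ∈ [11/65, 19/65) → index 2
j=3: u_3=211/720 ∈ [19/65, 28/65) → index 3
j=4: u_4=271/720 ∈ [19/65, 28/65) → index 3
j=5: u_5=331/720 ∈ [28/65, 34/65) → index 4
j=6: u_6=391/720 ∈ [34/65, 3/5) → index 6
j=7: u_7=451/720 ∈ [8/13, 9/13) → index 8
j=8: u_8=511/720 ∈ [9/13, 51/65) → index 9
j=9: u_9=571/720 ∈ [51/65, 56/65) → index 10
j=10: u_10=631/720 ∈ [56/65, 1) → index 11
j=11: u_11=691/720 ∈ [56/65, 1) → index 11

0 1 2 3 3 4 6 8 9 10 11 11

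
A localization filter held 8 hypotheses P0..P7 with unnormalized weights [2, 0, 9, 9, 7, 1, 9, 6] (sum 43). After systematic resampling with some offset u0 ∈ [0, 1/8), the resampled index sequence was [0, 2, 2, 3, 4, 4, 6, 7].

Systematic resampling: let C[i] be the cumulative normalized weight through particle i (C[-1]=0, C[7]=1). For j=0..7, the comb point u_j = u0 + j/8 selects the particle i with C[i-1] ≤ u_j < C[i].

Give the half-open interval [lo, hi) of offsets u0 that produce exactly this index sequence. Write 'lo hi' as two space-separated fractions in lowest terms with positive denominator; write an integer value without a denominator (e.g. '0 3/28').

0 1/344

C = [2/43, 2/43, 11/43, 20/43, 27/43, 28/43, 37/43, 1]
j=0 picked index 0: u0 ∈ [0, 2/43)
j=1 picked index 2: u0 ∈ [-27/344, 45/344)
j=2 picked index 2: u0 ∈ [-35/172, 1/172)
j=3 picked index 3: u0 ∈ [-41/344, 31/344)
j=4 picked index 4: u0 ∈ [-3/86, 11/86)
j=5 picked index 4: u0 ∈ [-55/344, 1/344)
j=6 picked index 6: u0 ∈ [-17/172, 19/172)
j=7 picked index 7: u0 ∈ [-5/344, 1/8)
intersection: [0, 1/344)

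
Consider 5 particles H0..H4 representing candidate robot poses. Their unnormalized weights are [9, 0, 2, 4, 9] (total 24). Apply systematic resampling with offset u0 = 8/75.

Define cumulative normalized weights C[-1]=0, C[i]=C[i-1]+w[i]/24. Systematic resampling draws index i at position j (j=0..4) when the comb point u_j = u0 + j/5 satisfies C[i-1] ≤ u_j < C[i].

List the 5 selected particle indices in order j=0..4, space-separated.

C = [3/8, 3/8, 11/24, 5/8, 1]
j=0: u_0=8/75 ∈ [0, 3/8) → index 0
j=1: u_1=23/75 ∈ [0, 3/8) → index 0
j=2: u_2=38/75 ∈ [11/24, 5/8) → index 3
j=3: u_3=53/75 ∈ [5/8, 1) → index 4
j=4: u_4=68/75 ∈ [5/8, 1) → index 4

0 0 3 4 4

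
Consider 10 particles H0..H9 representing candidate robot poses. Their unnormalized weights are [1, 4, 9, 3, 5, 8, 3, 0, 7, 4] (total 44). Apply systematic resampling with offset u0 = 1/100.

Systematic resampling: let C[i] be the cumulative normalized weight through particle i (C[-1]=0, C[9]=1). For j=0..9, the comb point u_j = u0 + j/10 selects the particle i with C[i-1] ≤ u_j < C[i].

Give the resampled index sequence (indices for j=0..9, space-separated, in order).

0 1 2 2 4 5 5 6 8 9

C = [1/44, 5/44, 7/22, 17/44, 1/2, 15/22, 3/4, 3/4, 10/11, 1]
j=0: u_0=1/100 ∈ [0, 1/44) → index 0
j=1: u_1=11/100 ∈ [1/44, 5/44) → index 1
j=2: u_2=21/100 ∈ [5/44, 7/22) → index 2
j=3: u_3=31/100 ∈ [5/44, 7/22) → index 2
j=4: u_4=41/100 ∈ [17/44, 1/2) → index 4
j=5: u_5=51/100 ∈ [1/2, 15/22) → index 5
j=6: u_6=61/100 ∈ [1/2, 15/22) → index 5
j=7: u_7=71/100 ∈ [15/22, 3/4) → index 6
j=8: u_8=81/100 ∈ [3/4, 10/11) → index 8
j=9: u_9=91/100 ∈ [10/11, 1) → index 9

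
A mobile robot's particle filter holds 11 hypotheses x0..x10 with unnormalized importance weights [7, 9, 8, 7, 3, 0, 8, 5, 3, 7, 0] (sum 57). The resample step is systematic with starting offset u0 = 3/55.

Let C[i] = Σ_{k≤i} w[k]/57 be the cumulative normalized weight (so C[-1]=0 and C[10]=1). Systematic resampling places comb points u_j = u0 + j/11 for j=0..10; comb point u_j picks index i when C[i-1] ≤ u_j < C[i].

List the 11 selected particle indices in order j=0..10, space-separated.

0 1 1 2 2 3 6 6 7 8 9

C = [7/57, 16/57, 8/19, 31/57, 34/57, 34/57, 14/19, 47/57, 50/57, 1, 1]
j=0: u_0=3/55 ∈ [0, 7/57) → index 0
j=1: u_1=8/55 ∈ [7/57, 16/57) → index 1
j=2: u_2=13/55 ∈ [7/57, 16/57) → index 1
j=3: u_3=18/55 ∈ [16/57, 8/19) → index 2
j=4: u_4=23/55 ∈ [16/57, 8/19) → index 2
j=5: u_5=28/55 ∈ [8/19, 31/57) → index 3
j=6: u_6=3/5 ∈ [34/57, 14/19) → index 6
j=7: u_7=38/55 ∈ [34/57, 14/19) → index 6
j=8: u_8=43/55 ∈ [14/19, 47/57) → index 7
j=9: u_9=48/55 ∈ [47/57, 50/57) → index 8
j=10: u_10=53/55 ∈ [50/57, 1) → index 9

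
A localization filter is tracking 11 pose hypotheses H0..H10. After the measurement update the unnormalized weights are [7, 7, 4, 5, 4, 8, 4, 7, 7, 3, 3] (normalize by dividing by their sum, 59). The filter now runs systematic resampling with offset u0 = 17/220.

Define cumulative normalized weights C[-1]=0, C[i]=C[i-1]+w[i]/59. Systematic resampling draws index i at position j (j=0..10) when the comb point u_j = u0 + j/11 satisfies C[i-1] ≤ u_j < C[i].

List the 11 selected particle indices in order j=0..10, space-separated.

0 1 2 3 4 5 6 7 8 8 10

C = [7/59, 14/59, 18/59, 23/59, 27/59, 35/59, 39/59, 46/59, 53/59, 56/59, 1]
j=0: u_0=17/220 ∈ [0, 7/59) → index 0
j=1: u_1=37/220 ∈ [7/59, 14/59) → index 1
j=2: u_2=57/220 ∈ [14/59, 18/59) → index 2
j=3: u_3=7/20 ∈ [18/59, 23/59) → index 3
j=4: u_4=97/220 ∈ [23/59, 27/59) → index 4
j=5: u_5=117/220 ∈ [27/59, 35/59) → index 5
j=6: u_6=137/220 ∈ [35/59, 39/59) → index 6
j=7: u_7=157/220 ∈ [39/59, 46/59) → index 7
j=8: u_8=177/220 ∈ [46/59, 53/59) → index 8
j=9: u_9=197/220 ∈ [46/59, 53/59) → index 8
j=10: u_10=217/220 ∈ [56/59, 1) → index 10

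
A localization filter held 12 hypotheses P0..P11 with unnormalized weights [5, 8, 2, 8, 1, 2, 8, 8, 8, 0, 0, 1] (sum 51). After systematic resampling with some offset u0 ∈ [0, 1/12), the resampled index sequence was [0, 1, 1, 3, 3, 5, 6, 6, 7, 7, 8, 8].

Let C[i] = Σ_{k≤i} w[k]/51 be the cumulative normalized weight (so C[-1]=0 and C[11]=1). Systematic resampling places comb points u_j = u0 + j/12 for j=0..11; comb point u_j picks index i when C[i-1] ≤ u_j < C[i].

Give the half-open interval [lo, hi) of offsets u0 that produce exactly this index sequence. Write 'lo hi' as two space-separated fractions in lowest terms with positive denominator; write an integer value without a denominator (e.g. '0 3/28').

11/204 13/204

C = [5/51, 13/51, 5/17, 23/51, 8/17, 26/51, 2/3, 14/17, 50/51, 50/51, 50/51, 1]
j=0 picked index 0: u0 ∈ [0, 5/51)
j=1 picked index 1: u0 ∈ [1/68, 35/204)
j=2 picked index 1: u0 ∈ [-7/102, 3/34)
j=3 picked index 3: u0 ∈ [3/68, 41/204)
j=4 picked index 3: u0 ∈ [-2/51, 2/17)
j=5 picked index 5: u0 ∈ [11/204, 19/204)
j=6 picked index 6: u0 ∈ [1/102, 1/6)
j=7 picked index 6: u0 ∈ [-5/68, 1/12)
j=8 picked index 7: u0 ∈ [0, 8/51)
j=9 picked index 7: u0 ∈ [-1/12, 5/68)
j=10 picked index 8: u0 ∈ [-1/102, 5/34)
j=11 picked index 8: u0 ∈ [-19/204, 13/204)
intersection: [11/204, 13/204)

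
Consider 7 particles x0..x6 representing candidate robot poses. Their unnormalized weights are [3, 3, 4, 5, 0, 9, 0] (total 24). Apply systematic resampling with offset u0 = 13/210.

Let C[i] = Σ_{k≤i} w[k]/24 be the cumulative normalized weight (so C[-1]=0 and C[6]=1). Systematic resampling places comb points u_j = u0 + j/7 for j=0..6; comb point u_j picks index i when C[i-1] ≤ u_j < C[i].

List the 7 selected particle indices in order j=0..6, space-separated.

0 1 2 3 5 5 5

C = [1/8, 1/4, 5/12, 5/8, 5/8, 1, 1]
j=0: u_0=13/210 ∈ [0, 1/8) → index 0
j=1: u_1=43/210 ∈ [1/8, 1/4) → index 1
j=2: u_2=73/210 ∈ [1/4, 5/12) → index 2
j=3: u_3=103/210 ∈ [5/12, 5/8) → index 3
j=4: u_4=19/30 ∈ [5/8, 1) → index 5
j=5: u_5=163/210 ∈ [5/8, 1) → index 5
j=6: u_6=193/210 ∈ [5/8, 1) → index 5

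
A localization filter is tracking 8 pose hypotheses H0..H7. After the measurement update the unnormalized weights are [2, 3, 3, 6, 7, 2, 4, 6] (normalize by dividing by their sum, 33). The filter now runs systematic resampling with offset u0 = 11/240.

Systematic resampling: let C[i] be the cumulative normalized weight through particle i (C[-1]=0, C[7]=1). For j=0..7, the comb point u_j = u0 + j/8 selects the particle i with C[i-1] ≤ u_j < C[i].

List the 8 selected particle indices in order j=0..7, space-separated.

0 2 3 3 4 5 6 7

C = [2/33, 5/33, 8/33, 14/33, 7/11, 23/33, 9/11, 1]
j=0: u_0=11/240 ∈ [0, 2/33) → index 0
j=1: u_1=41/240 ∈ [5/33, 8/33) → index 2
j=2: u_2=71/240 ∈ [8/33, 14/33) → index 3
j=3: u_3=101/240 ∈ [8/33, 14/33) → index 3
j=4: u_4=131/240 ∈ [14/33, 7/11) → index 4
j=5: u_5=161/240 ∈ [7/11, 23/33) → index 5
j=6: u_6=191/240 ∈ [23/33, 9/11) → index 6
j=7: u_7=221/240 ∈ [9/11, 1) → index 7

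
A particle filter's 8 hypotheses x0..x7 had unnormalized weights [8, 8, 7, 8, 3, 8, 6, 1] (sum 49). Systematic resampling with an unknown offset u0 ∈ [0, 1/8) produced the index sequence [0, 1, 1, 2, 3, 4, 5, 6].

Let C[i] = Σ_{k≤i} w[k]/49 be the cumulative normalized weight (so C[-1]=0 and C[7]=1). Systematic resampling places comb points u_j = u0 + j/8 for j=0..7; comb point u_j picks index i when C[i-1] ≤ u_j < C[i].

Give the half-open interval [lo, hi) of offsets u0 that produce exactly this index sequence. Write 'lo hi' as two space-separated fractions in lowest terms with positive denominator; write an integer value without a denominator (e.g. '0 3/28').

C = [8/49, 16/49, 23/49, 31/49, 34/49, 6/7, 48/49, 1]
j=0 picked index 0: u0 ∈ [0, 8/49)
j=1 picked index 1: u0 ∈ [15/392, 79/392)
j=2 picked index 1: u0 ∈ [-17/196, 15/196)
j=3 picked index 2: u0 ∈ [-19/392, 37/392)
j=4 picked index 3: u0 ∈ [-3/98, 13/98)
j=5 picked index 4: u0 ∈ [3/392, 27/392)
j=6 picked index 5: u0 ∈ [-11/196, 3/28)
j=7 picked index 6: u0 ∈ [-1/56, 41/392)
intersection: [15/392, 27/392)

15/392 27/392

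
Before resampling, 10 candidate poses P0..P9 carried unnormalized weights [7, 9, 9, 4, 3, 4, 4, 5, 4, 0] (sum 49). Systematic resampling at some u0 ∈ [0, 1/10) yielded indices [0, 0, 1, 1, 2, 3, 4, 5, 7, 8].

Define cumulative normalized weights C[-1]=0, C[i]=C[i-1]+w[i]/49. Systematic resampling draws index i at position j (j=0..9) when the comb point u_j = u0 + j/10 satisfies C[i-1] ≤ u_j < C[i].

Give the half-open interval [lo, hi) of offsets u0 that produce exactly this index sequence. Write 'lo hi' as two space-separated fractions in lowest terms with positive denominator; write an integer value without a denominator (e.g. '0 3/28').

9/490 13/490

C = [1/7, 16/49, 25/49, 29/49, 32/49, 36/49, 40/49, 45/49, 1, 1]
j=0 picked index 0: u0 ∈ [0, 1/7)
j=1 picked index 0: u0 ∈ [-1/10, 3/70)
j=2 picked index 1: u0 ∈ [-2/35, 31/245)
j=3 picked index 1: u0 ∈ [-11/70, 13/490)
j=4 picked index 2: u0 ∈ [-18/245, 27/245)
j=5 picked index 3: u0 ∈ [1/98, 9/98)
j=6 picked index 4: u0 ∈ [-2/245, 13/245)
j=7 picked index 5: u0 ∈ [-23/490, 17/490)
j=8 picked index 7: u0 ∈ [4/245, 29/245)
j=9 picked index 8: u0 ∈ [9/490, 1/10)
intersection: [9/490, 13/490)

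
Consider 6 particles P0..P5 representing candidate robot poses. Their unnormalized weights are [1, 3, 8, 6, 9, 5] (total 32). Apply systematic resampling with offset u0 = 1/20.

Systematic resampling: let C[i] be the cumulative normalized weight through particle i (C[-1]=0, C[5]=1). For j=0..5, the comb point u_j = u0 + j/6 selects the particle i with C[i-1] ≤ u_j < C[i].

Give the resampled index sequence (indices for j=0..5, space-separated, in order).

C = [1/32, 1/8, 3/8, 9/16, 27/32, 1]
j=0: u_0=1/20 ∈ [1/32, 1/8) → index 1
j=1: u_1=13/60 ∈ [1/8, 3/8) → index 2
j=2: u_2=23/60 ∈ [3/8, 9/16) → index 3
j=3: u_3=11/20 ∈ [3/8, 9/16) → index 3
j=4: u_4=43/60 ∈ [9/16, 27/32) → index 4
j=5: u_5=53/60 ∈ [27/32, 1) → index 5

1 2 3 3 4 5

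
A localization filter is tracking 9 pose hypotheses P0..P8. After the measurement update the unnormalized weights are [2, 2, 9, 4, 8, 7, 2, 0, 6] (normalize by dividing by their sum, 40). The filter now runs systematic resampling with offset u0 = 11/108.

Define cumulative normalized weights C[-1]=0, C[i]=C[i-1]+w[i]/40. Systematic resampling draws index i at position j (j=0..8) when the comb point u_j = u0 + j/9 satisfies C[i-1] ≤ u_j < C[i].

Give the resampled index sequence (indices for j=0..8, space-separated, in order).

C = [1/20, 1/10, 13/40, 17/40, 5/8, 4/5, 17/20, 17/20, 1]
j=0: u_0=11/108 ∈ [1/10, 13/40) → index 2
j=1: u_1=23/108 ∈ [1/10, 13/40) → index 2
j=2: u_2=35/108 ∈ [1/10, 13/40) → index 2
j=3: u_3=47/108 ∈ [17/40, 5/8) → index 4
j=4: u_4=59/108 ∈ [17/40, 5/8) → index 4
j=5: u_5=71/108 ∈ [5/8, 4/5) → index 5
j=6: u_6=83/108 ∈ [5/8, 4/5) → index 5
j=7: u_7=95/108 ∈ [17/20, 1) → index 8
j=8: u_8=107/108 ∈ [17/20, 1) → index 8

2 2 2 4 4 5 5 8 8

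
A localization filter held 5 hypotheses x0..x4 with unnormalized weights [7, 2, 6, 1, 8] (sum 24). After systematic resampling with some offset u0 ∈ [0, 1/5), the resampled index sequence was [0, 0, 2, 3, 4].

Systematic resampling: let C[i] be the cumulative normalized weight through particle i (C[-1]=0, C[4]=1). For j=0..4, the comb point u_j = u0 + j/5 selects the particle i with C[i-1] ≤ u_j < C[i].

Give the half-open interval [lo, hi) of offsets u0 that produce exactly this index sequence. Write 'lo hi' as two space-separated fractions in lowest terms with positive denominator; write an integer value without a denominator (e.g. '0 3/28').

1/40 1/15

C = [7/24, 3/8, 5/8, 2/3, 1]
j=0 picked index 0: u0 ∈ [0, 7/24)
j=1 picked index 0: u0 ∈ [-1/5, 11/120)
j=2 picked index 2: u0 ∈ [-1/40, 9/40)
j=3 picked index 3: u0 ∈ [1/40, 1/15)
j=4 picked index 4: u0 ∈ [-2/15, 1/5)
intersection: [1/40, 1/15)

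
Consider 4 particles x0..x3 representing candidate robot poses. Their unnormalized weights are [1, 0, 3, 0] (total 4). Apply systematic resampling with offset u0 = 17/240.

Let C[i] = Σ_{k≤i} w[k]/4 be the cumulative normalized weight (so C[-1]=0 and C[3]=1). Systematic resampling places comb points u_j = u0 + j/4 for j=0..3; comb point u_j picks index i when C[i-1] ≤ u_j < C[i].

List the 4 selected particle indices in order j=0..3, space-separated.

C = [1/4, 1/4, 1, 1]
j=0: u_0=17/240 ∈ [0, 1/4) → index 0
j=1: u_1=77/240 ∈ [1/4, 1) → index 2
j=2: u_2=137/240 ∈ [1/4, 1) → index 2
j=3: u_3=197/240 ∈ [1/4, 1) → index 2

0 2 2 2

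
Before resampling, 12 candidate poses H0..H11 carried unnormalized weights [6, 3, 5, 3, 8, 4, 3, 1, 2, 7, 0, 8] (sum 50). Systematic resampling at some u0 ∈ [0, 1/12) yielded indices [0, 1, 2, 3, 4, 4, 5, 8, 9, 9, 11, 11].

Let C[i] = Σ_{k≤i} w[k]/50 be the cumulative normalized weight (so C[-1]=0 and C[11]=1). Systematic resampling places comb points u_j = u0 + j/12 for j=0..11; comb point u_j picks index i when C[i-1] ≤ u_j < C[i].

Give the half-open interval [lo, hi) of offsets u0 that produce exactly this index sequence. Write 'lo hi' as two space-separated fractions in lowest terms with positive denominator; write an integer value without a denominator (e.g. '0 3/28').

23/300 2/25

C = [3/25, 9/50, 7/25, 17/50, 1/2, 29/50, 16/25, 33/50, 7/10, 21/25, 21/25, 1]
j=0 picked index 0: u0 ∈ [0, 3/25)
j=1 picked index 1: u0 ∈ [11/300, 29/300)
j=2 picked index 2: u0 ∈ [1/75, 17/150)
j=3 picked index 3: u0 ∈ [3/100, 9/100)
j=4 picked index 4: u0 ∈ [1/150, 1/6)
j=5 picked index 4: u0 ∈ [-23/300, 1/12)
j=6 picked index 5: u0 ∈ [0, 2/25)
j=7 picked index 8: u0 ∈ [23/300, 7/60)
j=8 picked index 9: u0 ∈ [1/30, 13/75)
j=9 picked index 9: u0 ∈ [-1/20, 9/100)
j=10 picked index 11: u0 ∈ [1/150, 1/6)
j=11 picked index 11: u0 ∈ [-23/300, 1/12)
intersection: [23/300, 2/25)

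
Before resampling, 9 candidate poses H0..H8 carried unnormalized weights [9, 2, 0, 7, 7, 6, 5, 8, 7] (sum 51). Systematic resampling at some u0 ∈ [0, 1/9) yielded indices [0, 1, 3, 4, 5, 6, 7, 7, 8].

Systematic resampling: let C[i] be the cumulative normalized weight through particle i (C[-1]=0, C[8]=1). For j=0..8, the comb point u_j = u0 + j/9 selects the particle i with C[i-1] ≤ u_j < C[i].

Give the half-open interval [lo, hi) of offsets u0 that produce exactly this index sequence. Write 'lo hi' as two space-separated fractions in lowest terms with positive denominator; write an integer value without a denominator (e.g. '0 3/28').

10/153 13/153

C = [3/17, 11/51, 11/51, 6/17, 25/51, 31/51, 12/17, 44/51, 1]
j=0 picked index 0: u0 ∈ [0, 3/17)
j=1 picked index 1: u0 ∈ [10/153, 16/153)
j=2 picked index 3: u0 ∈ [-1/153, 20/153)
j=3 picked index 4: u0 ∈ [1/51, 8/51)
j=4 picked index 5: u0 ∈ [7/153, 25/153)
j=5 picked index 6: u0 ∈ [8/153, 23/153)
j=6 picked index 7: u0 ∈ [2/51, 10/51)
j=7 picked index 7: u0 ∈ [-11/153, 13/153)
j=8 picked index 8: u0 ∈ [-4/153, 1/9)
intersection: [10/153, 13/153)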